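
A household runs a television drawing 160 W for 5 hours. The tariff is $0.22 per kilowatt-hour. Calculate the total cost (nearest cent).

Energy = 0.16 kW × 5 h = 0.8 kWh
Cost = 0.8 kWh × $0.22/kWh = $0.18

$0.18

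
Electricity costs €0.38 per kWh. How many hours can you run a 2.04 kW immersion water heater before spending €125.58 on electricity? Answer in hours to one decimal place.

162.0 h

Energy available = €125.58 ÷ €0.38/kWh = 330.4737 kWh
Hours = 330.4737 kWh ÷ 2.04 kW = 162.0 h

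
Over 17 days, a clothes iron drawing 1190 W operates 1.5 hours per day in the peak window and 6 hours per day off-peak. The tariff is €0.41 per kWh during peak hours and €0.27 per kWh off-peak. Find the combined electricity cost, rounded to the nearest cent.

€45.21

Peak energy = 1.19 kW × 1.5 h × 17 = 30.345 kWh
Off-peak energy = 1.19 kW × 6 h × 17 = 121.38 kWh
Cost = 30.345 × €0.41 + 121.38 × €0.27 = €12.44145 + €32.7726 = €45.21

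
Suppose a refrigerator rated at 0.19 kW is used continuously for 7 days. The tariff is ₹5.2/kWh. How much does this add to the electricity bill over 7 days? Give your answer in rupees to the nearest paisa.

Runtime = 24 h × 7 = 168 h
Energy = 0.19 kW × 168 h = 31.92 kWh
Cost = 31.92 kWh × ₹5.2/kWh = ₹165.98

₹165.98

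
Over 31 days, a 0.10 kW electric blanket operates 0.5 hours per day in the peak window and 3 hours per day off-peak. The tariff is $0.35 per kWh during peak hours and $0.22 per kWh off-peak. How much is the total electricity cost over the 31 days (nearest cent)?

Peak energy = 0.1 kW × 0.5 h × 31 = 1.55 kWh
Off-peak energy = 0.1 kW × 3 h × 31 = 9.3 kWh
Cost = 1.55 × $0.35 + 9.3 × $0.22 = $0.5425 + $2.046 = $2.59

$2.59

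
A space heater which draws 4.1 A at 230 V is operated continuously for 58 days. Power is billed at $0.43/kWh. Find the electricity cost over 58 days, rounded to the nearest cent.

Power = 4.1 A × 230 V = 943 W = 0.943 kW
Runtime = 24 h × 58 = 1392 h
Energy = 0.943 kW × 1392 h = 1312.656 kWh
Cost = 1312.656 kWh × $0.43/kWh = $564.44

$564.44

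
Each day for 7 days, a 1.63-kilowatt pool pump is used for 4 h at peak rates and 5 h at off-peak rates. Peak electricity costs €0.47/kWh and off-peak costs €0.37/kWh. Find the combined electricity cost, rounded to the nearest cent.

Peak energy = 1.63 kW × 4 h × 7 = 45.64 kWh
Off-peak energy = 1.63 kW × 5 h × 7 = 57.05 kWh
Cost = 45.64 × €0.47 + 57.05 × €0.37 = €21.4508 + €21.1085 = €42.56

€42.56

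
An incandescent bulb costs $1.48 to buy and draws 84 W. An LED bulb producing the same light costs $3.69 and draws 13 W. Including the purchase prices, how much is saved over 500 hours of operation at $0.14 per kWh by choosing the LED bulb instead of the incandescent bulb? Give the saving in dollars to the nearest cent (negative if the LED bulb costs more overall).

incandescent bulb: $1.48 + (84/1000) kW × 500 h × $0.14 = $1.48 + $5.88 = $7.36
LED bulb: $3.69 + (13/1000) kW × 500 h × $0.14 = $3.69 + $0.91 = $4.6
Saving = $7.36 − $4.6 = $2.76

$2.76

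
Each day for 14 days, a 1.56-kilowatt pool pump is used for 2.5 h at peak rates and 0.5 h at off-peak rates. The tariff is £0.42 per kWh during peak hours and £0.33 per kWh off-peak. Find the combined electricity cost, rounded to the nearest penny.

£26.54

Peak energy = 1.56 kW × 2.5 h × 14 = 54.6 kWh
Off-peak energy = 1.56 kW × 0.5 h × 14 = 10.92 kWh
Cost = 54.6 × £0.42 + 10.92 × £0.33 = £22.932 + £3.6036 = £26.54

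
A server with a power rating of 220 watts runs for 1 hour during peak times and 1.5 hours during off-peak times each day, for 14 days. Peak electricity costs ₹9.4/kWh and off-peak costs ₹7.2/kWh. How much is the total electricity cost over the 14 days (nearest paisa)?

₹62.22

Peak energy = 0.22 kW × 1 h × 14 = 3.08 kWh
Off-peak energy = 0.22 kW × 1.5 h × 14 = 4.62 kWh
Cost = 3.08 × ₹9.4 + 4.62 × ₹7.2 = ₹28.952 + ₹33.264 = ₹62.22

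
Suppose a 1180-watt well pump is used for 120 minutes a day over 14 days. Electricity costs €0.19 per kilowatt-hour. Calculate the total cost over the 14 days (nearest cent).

Runtime = 120 min × 14 = 1680 min = 28 h
Energy = 1.18 kW × 28 h = 33.04 kWh
Cost = 33.04 kWh × €0.19/kWh = €6.28

€6.28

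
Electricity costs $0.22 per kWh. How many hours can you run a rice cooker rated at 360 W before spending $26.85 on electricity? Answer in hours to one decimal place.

339.0 h

Energy available = $26.85 ÷ $0.22/kWh = 122.0455 kWh
Hours = 122.0455 kWh ÷ 0.36 kW = 339.0 h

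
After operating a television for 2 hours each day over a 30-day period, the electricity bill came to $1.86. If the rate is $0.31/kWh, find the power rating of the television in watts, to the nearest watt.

Energy = $1.86 ÷ $0.31/kWh = 6 kWh
Runtime = 2 h/day × 30 days = 60 h
Power = 6 kWh ÷ 60 h = 0.1 kW = 100 W

100 W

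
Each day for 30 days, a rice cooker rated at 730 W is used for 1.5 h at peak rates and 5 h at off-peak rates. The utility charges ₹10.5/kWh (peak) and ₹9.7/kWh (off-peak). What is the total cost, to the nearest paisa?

₹1407.08

Peak energy = 0.73 kW × 1.5 h × 30 = 32.85 kWh
Off-peak energy = 0.73 kW × 5 h × 30 = 109.5 kWh
Cost = 32.85 × ₹10.5 + 109.5 × ₹9.7 = ₹344.925 + ₹1062.15 = ₹1407.08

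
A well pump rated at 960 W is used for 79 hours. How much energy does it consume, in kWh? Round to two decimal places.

Energy = 0.96 kW × 79 h = 75.84 kWh

75.84 kWh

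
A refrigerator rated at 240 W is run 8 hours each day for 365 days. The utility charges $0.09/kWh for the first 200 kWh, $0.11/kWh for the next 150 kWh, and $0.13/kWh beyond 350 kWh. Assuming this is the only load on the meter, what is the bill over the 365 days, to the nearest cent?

$80.10

Runtime = 8 h/day × 365 days = 2920 h
Energy = 0.24 kW × 2920 h = 700.8 kWh
Tier 1 (0–200 kWh): 200 × $0.09 = $18
Tier 2 (200–350 kWh): 150 × $0.11 = $16.5
Above 350 kWh: 350.8 × $0.13 = $45.604
Bill = $80.10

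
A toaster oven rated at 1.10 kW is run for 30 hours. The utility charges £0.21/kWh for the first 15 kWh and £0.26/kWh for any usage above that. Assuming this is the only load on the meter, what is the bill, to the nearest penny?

£7.83

Energy = 1.1 kW × 30 h = 33 kWh
Tier 1 (0–15 kWh): 15 × £0.21 = £3.15
Above 15 kWh: 18 × £0.26 = £4.68
Bill = £7.83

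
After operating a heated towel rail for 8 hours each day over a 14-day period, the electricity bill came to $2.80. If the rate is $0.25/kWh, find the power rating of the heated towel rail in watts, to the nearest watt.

Energy = $2.80 ÷ $0.25/kWh = 11.2 kWh
Runtime = 8 h/day × 14 days = 112 h
Power = 11.2 kWh ÷ 112 h = 0.1 kW = 100 W

100 W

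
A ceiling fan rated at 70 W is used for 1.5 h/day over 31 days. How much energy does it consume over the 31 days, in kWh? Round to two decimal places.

Runtime = 1.5 h/day × 31 days = 46.5 h
Energy = 0.07 kW × 46.5 h = 3.255 kWh ≈ 3.26 kWh

3.26 kWh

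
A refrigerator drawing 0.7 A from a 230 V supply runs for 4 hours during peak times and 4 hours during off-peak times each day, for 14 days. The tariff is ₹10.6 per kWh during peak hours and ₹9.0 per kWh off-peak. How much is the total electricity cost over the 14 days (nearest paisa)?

₹176.71

Power = 0.7 A × 230 V = 161 W = 0.161 kW
Peak energy = 0.161 kW × 4 h × 14 = 9.016 kWh
Off-peak energy = 0.161 kW × 4 h × 14 = 9.016 kWh
Cost = 9.016 × ₹10.6 + 9.016 × ₹9.0 = ₹95.5696 + ₹81.144 = ₹176.71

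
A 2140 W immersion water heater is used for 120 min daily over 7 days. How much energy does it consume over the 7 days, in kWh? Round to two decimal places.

Runtime = 120 min × 7 = 840 min = 14 h
Energy = 2.14 kW × 14 h = 29.96 kWh

29.96 kWh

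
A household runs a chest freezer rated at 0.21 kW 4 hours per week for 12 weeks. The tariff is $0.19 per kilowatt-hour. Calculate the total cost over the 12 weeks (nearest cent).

$1.92

Runtime = 4 h/week × 12 weeks = 48 h
Energy = 0.21 kW × 48 h = 10.08 kWh
Cost = 10.08 kWh × $0.19/kWh = $1.92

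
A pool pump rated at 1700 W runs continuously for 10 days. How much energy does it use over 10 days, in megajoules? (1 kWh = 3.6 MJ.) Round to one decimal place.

Runtime = 24 h × 10 = 240 h
Energy = 1.7 kW × 240 h = 408 kWh
= 408 × 3.6 MJ = 1468.8 MJ

1468.8 MJ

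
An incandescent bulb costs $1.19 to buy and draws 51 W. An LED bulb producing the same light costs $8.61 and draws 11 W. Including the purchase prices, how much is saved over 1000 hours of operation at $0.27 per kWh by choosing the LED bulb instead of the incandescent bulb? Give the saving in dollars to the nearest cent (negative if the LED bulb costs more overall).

$3.38

incandescent bulb: $1.19 + (51/1000) kW × 1000 h × $0.27 = $1.19 + $13.77 = $14.96
LED bulb: $8.61 + (11/1000) kW × 1000 h × $0.27 = $8.61 + $2.97 = $11.58
Saving = $14.96 − $11.58 = $3.38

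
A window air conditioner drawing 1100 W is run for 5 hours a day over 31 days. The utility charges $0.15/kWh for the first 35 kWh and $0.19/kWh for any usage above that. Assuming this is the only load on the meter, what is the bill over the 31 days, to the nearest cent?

$31.00

Runtime = 5 h/day × 31 days = 155 h
Energy = 1.1 kW × 155 h = 170.5 kWh
Tier 1 (0–35 kWh): 35 × $0.15 = $5.25
Above 35 kWh: 135.5 × $0.19 = $25.745
Bill = $31.00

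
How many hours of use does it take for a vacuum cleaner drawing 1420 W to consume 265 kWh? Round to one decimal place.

Hours = 265 kWh ÷ 1.42 kW = 186.6 h

186.6 h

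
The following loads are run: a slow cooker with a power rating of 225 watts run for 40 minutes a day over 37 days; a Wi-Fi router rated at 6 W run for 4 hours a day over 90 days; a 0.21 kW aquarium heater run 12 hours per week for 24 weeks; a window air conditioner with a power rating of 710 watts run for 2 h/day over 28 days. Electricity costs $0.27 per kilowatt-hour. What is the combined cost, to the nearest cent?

slow cooker: Runtime = 40 min × 37 = 1480 min = 24.666666… h
slow cooker: 0.225 kW × 24.666666… h = 5.55 kWh
Wi-Fi router: Runtime = 4 h/day × 90 days = 360 h
Wi-Fi router: 0.006 kW × 360 h = 2.16 kWh
aquarium heater: Runtime = 12 h/week × 24 weeks = 288 h
aquarium heater: 0.21 kW × 288 h = 60.48 kWh
window air conditioner: Runtime = 2 h/day × 28 days = 56 h
window air conditioner: 0.71 kW × 56 h = 39.76 kWh
Total energy = 107.95 kWh
Cost = 107.95 × $0.27 = $29.15

$29.15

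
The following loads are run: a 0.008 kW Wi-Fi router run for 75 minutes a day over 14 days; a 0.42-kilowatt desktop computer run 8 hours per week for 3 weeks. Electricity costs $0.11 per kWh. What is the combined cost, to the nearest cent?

$1.12

Wi-Fi router: Runtime = 75 min × 14 = 1050 min = 17.5 h
Wi-Fi router: 0.008 kW × 17.5 h = 0.14 kWh
desktop computer: Runtime = 8 h/week × 3 weeks = 24 h
desktop computer: 0.42 kW × 24 h = 10.08 kWh
Total energy = 10.22 kWh
Cost = 10.22 × $0.11 = $1.12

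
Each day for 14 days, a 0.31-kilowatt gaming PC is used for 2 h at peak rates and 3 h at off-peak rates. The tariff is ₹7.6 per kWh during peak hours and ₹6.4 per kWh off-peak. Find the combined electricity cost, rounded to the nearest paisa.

Peak energy = 0.31 kW × 2 h × 14 = 8.68 kWh
Off-peak energy = 0.31 kW × 3 h × 14 = 13.02 kWh
Cost = 8.68 × ₹7.6 + 13.02 × ₹6.4 = ₹65.968 + ₹83.328 = ₹149.30

₹149.30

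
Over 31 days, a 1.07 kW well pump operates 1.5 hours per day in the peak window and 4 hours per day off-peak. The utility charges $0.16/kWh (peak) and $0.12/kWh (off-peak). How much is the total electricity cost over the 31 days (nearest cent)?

$23.88

Peak energy = 1.07 kW × 1.5 h × 31 = 49.755 kWh
Off-peak energy = 1.07 kW × 4 h × 31 = 132.68 kWh
Cost = 49.755 × $0.16 + 132.68 × $0.12 = $7.9608 + $15.9216 = $23.88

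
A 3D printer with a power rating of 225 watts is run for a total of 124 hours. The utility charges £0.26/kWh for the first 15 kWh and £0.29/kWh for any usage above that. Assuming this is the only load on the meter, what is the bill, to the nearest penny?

£7.64

Energy = 0.225 kW × 124 h = 27.9 kWh
Tier 1 (0–15 kWh): 15 × £0.26 = £3.9
Above 15 kWh: 12.9 × £0.29 = £3.741
Bill = £7.64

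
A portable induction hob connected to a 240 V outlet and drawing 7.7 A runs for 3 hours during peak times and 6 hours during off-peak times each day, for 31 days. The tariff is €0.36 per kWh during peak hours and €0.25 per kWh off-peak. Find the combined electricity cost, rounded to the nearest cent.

€147.80

Power = 7.7 A × 240 V = 1848 W = 1.848 kW
Peak energy = 1.848 kW × 3 h × 31 = 171.864 kWh
Off-peak energy = 1.848 kW × 6 h × 31 = 343.728 kWh
Cost = 171.864 × €0.36 + 343.728 × €0.25 = €61.87104 + €85.932 = €147.80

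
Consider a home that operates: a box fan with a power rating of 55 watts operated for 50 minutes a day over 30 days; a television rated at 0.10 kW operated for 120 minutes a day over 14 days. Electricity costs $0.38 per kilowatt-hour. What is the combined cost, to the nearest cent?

$1.59

box fan: Runtime = 50 min × 30 = 1500 min = 25 h
box fan: 0.055 kW × 25 h = 1.375 kWh
television: Runtime = 120 min × 14 = 1680 min = 28 h
television: 0.1 kW × 28 h = 2.8 kWh
Total energy = 4.175 kWh
Cost = 4.175 × $0.38 = $1.59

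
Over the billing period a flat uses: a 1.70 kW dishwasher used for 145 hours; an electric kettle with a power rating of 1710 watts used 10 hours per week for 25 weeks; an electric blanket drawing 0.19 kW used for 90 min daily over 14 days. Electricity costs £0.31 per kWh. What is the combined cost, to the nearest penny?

£210.18

dishwasher: 1.7 kW × 145 h = 246.5 kWh
electric kettle: Runtime = 10 h/week × 25 weeks = 250 h
electric kettle: 1.71 kW × 250 h = 427.5 kWh
electric blanket: Runtime = 90 min × 14 = 1260 min = 21 h
electric blanket: 0.19 kW × 21 h = 3.99 kWh
Total energy = 677.99 kWh
Cost = 677.99 × £0.31 = £210.18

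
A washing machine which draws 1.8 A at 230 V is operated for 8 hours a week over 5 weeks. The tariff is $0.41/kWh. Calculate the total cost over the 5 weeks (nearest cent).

$6.79

Power = 1.8 A × 230 V = 414 W = 0.414 kW
Runtime = 8 h/week × 5 weeks = 40 h
Energy = 0.414 kW × 40 h = 16.56 kWh
Cost = 16.56 kWh × $0.41/kWh = $6.79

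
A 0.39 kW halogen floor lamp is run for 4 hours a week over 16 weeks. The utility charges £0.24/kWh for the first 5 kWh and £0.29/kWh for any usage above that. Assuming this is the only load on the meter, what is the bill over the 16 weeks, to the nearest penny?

Runtime = 4 h/week × 16 weeks = 64 h
Energy = 0.39 kW × 64 h = 24.96 kWh
Tier 1 (0–5 kWh): 5 × £0.24 = £1.2
Above 5 kWh: 19.96 × £0.29 = £5.7884
Bill = £6.99

£6.99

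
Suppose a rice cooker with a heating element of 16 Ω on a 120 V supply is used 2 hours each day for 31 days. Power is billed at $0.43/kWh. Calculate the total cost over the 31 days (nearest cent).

Power = V²/R = 120²/16 = 900 W = 0.9 kW
Runtime = 2 h/day × 31 days = 62 h
Energy = 0.9 kW × 62 h = 55.8 kWh
Cost = 55.8 kWh × $0.43/kWh = $23.99

$23.99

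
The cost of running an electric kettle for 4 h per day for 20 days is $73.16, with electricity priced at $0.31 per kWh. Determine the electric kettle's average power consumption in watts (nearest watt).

2950 W

Energy = $73.16 ÷ $0.31/kWh = 236 kWh
Runtime = 4 h/day × 20 days = 80 h
Power = 236 kWh ÷ 80 h = 2.95 kW = 2950 W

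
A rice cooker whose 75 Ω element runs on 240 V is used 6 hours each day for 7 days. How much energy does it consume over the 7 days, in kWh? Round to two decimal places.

32.26 kWh

Power = V²/R = 240²/75 = 768 W = 0.768 kW
Runtime = 6 h/day × 7 days = 42 h
Energy = 0.768 kW × 42 h = 32.256 kWh ≈ 32.26 kWh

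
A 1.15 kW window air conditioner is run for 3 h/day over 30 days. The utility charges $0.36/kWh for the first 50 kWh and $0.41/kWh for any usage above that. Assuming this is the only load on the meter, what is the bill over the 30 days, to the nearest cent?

$39.94

Runtime = 3 h/day × 30 days = 90 h
Energy = 1.15 kW × 90 h = 103.5 kWh
Tier 1 (0–50 kWh): 50 × $0.36 = $18
Above 50 kWh: 53.5 × $0.41 = $21.935
Bill = $39.94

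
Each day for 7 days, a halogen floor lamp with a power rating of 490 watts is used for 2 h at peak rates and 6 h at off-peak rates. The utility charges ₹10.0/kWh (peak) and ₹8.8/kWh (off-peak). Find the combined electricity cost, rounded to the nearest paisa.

Peak energy = 0.49 kW × 2 h × 7 = 6.86 kWh
Off-peak energy = 0.49 kW × 6 h × 7 = 20.58 kWh
Cost = 6.86 × ₹10.0 + 20.58 × ₹8.8 = ₹68.6 + ₹181.104 = ₹249.70

₹249.70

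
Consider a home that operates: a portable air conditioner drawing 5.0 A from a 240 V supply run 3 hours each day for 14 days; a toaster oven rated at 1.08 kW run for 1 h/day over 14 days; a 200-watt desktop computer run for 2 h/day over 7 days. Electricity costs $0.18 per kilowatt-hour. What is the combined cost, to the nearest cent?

$12.30

portable air conditioner: Power = 5.0 A × 240 V = 1200 W = 1.2 kW
portable air conditioner: Runtime = 3 h/day × 14 days = 42 h
portable air conditioner: 1.2 kW × 42 h = 50.4 kWh
toaster oven: Runtime = 1 h/day × 14 days = 14 h
toaster oven: 1.08 kW × 14 h = 15.12 kWh
desktop computer: Runtime = 2 h/day × 7 days = 14 h
desktop computer: 0.2 kW × 14 h = 2.8 kWh
Total energy = 68.32 kWh
Cost = 68.32 × $0.18 = $12.30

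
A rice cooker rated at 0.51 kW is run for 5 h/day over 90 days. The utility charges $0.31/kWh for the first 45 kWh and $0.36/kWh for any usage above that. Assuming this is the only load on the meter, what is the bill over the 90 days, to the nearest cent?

Runtime = 5 h/day × 90 days = 450 h
Energy = 0.51 kW × 450 h = 229.5 kWh
Tier 1 (0–45 kWh): 45 × $0.31 = $13.95
Above 45 kWh: 184.5 × $0.36 = $66.42
Bill = $80.37

$80.37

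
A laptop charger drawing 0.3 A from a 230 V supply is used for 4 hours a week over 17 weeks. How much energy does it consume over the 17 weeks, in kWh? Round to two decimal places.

4.69 kWh

Power = 0.3 A × 230 V = 69 W = 0.069 kW
Runtime = 4 h/week × 17 weeks = 68 h
Energy = 0.069 kW × 68 h = 4.692 kWh ≈ 4.69 kWh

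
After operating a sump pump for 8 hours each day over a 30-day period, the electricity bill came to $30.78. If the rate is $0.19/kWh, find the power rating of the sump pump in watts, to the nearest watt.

675 W

Energy = $30.78 ÷ $0.19/kWh = 162 kWh
Runtime = 8 h/day × 30 days = 240 h
Power = 162 kWh ÷ 240 h = 0.675 kW = 675 W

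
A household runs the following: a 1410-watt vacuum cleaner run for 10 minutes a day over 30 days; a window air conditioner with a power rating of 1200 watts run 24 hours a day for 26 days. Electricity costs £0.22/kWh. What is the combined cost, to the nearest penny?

£166.29

vacuum cleaner: Runtime = 10 min × 30 = 300 min = 5 h
vacuum cleaner: 1.41 kW × 5 h = 7.05 kWh
window air conditioner: Runtime = 24 h × 26 = 624 h
window air conditioner: 1.2 kW × 624 h = 748.8 kWh
Total energy = 755.85 kWh
Cost = 755.85 × £0.22 = £166.29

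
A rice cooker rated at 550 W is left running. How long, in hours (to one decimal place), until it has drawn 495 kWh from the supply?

Hours = 495 kWh ÷ 0.55 kW = 900.0 h

900.0 h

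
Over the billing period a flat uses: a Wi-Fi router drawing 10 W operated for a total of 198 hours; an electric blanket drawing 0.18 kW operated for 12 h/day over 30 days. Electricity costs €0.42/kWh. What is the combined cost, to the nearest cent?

Wi-Fi router: 0.01 kW × 198 h = 1.98 kWh
electric blanket: Runtime = 12 h/day × 30 days = 360 h
electric blanket: 0.18 kW × 360 h = 64.8 kWh
Total energy = 66.78 kWh
Cost = 66.78 × €0.42 = €28.05

€28.05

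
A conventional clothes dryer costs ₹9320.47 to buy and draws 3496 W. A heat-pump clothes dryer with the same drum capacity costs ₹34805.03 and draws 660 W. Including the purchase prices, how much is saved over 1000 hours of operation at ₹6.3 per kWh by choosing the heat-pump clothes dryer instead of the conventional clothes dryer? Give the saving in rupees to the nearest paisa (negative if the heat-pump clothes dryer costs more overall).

-₹7617.76

conventional clothes dryer: ₹9320.47 + (3496/1000) kW × 1000 h × ₹6.3 = ₹9320.47 + ₹22024.8 = ₹31345.27
heat-pump clothes dryer: ₹34805.03 + (660/1000) kW × 1000 h × ₹6.3 = ₹34805.03 + ₹4158 = ₹38963.03
Saving = ₹31345.27 − ₹38963.03 = −₹7617.76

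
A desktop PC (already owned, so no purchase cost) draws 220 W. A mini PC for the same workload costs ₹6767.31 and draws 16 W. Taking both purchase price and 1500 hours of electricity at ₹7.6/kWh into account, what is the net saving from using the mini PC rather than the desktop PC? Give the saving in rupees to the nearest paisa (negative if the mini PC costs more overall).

desktop PC: ₹0.00 + (220/1000) kW × 1500 h × ₹7.6 = ₹0.00 + ₹2508 = ₹2508
mini PC: ₹6767.31 + (16/1000) kW × 1500 h × ₹7.6 = ₹6767.31 + ₹182.4 = ₹6949.71
Saving = ₹2508 − ₹6949.71 = −₹4441.71

-₹4441.71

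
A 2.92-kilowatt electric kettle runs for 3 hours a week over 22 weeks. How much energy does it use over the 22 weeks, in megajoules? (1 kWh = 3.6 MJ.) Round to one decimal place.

Runtime = 3 h/week × 22 weeks = 66 h
Energy = 2.92 kW × 66 h = 192.72 kWh
= 192.72 × 3.6 MJ = 693.8 MJ

693.8 MJ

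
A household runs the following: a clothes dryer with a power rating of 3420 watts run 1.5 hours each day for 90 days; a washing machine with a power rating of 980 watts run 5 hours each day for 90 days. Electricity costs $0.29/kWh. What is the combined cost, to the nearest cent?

clothes dryer: Runtime = 1.5 h/day × 90 days = 135 h
clothes dryer: 3.42 kW × 135 h = 461.7 kWh
washing machine: Runtime = 5 h/day × 90 days = 450 h
washing machine: 0.98 kW × 450 h = 441 kWh
Total energy = 902.7 kWh
Cost = 902.7 × $0.29 = $261.78

$261.78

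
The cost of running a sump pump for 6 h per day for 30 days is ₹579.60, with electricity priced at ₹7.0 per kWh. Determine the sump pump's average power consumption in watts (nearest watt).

460 W

Energy = ₹579.60 ÷ ₹7.0/kWh = 82.8 kWh
Runtime = 6 h/day × 30 days = 180 h
Power = 82.8 kWh ÷ 180 h = 0.46 kW = 460 W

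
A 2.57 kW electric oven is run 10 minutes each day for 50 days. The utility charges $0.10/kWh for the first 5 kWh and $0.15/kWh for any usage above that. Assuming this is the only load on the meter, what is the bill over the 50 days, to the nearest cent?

$2.96

Runtime = 10 min × 50 = 500 min = 8.333333… h
Energy = 2.57 kW × 8.333333… h = 21.416666… kWh
Tier 1 (0–5 kWh): 5 × $0.10 = $0.5
Above 5 kWh: 16.416666… × $0.15 = $2.4625
Bill = $2.96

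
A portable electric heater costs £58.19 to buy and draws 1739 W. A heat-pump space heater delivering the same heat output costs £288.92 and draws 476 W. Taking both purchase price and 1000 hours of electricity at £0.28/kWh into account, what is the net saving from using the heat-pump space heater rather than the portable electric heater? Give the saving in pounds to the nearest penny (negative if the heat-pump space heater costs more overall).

£122.91

portable electric heater: £58.19 + (1739/1000) kW × 1000 h × £0.28 = £58.19 + £486.92 = £545.11
heat-pump space heater: £288.92 + (476/1000) kW × 1000 h × £0.28 = £288.92 + £133.28 = £422.2
Saving = £545.11 − £422.2 = £122.91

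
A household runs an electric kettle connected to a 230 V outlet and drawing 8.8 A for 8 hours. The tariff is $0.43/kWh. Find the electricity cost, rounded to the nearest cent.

$6.96

Power = 8.8 A × 230 V = 2024 W = 2.024 kW
Energy = 2.024 kW × 8 h = 16.192 kWh
Cost = 16.192 kWh × $0.43/kWh = $6.96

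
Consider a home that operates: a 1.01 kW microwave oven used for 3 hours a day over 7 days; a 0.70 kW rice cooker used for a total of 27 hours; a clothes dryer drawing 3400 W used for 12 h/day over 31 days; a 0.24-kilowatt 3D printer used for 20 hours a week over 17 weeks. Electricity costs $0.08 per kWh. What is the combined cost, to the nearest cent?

$110.92

microwave oven: Runtime = 3 h/day × 7 days = 21 h
microwave oven: 1.01 kW × 21 h = 21.21 kWh
rice cooker: 0.7 kW × 27 h = 18.9 kWh
clothes dryer: Runtime = 12 h/day × 31 days = 372 h
clothes dryer: 3.4 kW × 372 h = 1264.8 kWh
3D printer: Runtime = 20 h/week × 17 weeks = 340 h
3D printer: 0.24 kW × 340 h = 81.6 kWh
Total energy = 1386.51 kWh
Cost = 1386.51 × $0.08 = $110.92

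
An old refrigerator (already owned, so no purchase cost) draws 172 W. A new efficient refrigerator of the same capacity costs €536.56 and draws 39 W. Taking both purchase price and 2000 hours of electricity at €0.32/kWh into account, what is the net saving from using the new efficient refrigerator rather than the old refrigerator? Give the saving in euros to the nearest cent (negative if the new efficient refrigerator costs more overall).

-€451.44

old refrigerator: €0.00 + (172/1000) kW × 2000 h × €0.32 = €0.00 + €110.08 = €110.08
new efficient refrigerator: €536.56 + (39/1000) kW × 2000 h × €0.32 = €536.56 + €24.96 = €561.52
Saving = €110.08 − €561.52 = −€451.44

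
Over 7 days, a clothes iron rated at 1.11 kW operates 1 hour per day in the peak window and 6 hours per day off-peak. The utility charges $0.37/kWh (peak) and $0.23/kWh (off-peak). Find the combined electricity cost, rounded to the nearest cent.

Peak energy = 1.11 kW × 1 h × 7 = 7.77 kWh
Off-peak energy = 1.11 kW × 6 h × 7 = 46.62 kWh
Cost = 7.77 × $0.37 + 46.62 × $0.23 = $2.8749 + $10.7226 = $13.60

$13.60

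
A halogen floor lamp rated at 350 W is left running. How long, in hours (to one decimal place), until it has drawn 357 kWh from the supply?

Hours = 357 kWh ÷ 0.35 kW = 1020.0 h

1020.0 h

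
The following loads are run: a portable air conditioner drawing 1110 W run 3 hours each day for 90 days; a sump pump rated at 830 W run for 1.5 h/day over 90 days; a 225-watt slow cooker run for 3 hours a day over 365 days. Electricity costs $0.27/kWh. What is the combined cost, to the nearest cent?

$177.69

portable air conditioner: Runtime = 3 h/day × 90 days = 270 h
portable air conditioner: 1.11 kW × 270 h = 299.7 kWh
sump pump: Runtime = 1.5 h/day × 90 days = 135 h
sump pump: 0.83 kW × 135 h = 112.05 kWh
slow cooker: Runtime = 3 h/day × 365 days = 1095 h
slow cooker: 0.225 kW × 1095 h = 246.375 kWh
Total energy = 658.125 kWh
Cost = 658.125 × $0.27 = $177.69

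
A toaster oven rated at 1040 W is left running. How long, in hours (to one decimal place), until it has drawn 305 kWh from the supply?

Hours = 305 kWh ÷ 1.04 kW = 293.3 h

293.3 h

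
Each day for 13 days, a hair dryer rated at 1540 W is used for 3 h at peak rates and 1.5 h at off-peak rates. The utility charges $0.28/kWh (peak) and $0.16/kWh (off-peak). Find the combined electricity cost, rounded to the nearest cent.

Peak energy = 1.54 kW × 3 h × 13 = 60.06 kWh
Off-peak energy = 1.54 kW × 1.5 h × 13 = 30.03 kWh
Cost = 60.06 × $0.28 + 30.03 × $0.16 = $16.8168 + $4.8048 = $21.62

$21.62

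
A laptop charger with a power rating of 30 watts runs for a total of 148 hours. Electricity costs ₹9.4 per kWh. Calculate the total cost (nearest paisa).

₹41.74

Energy = 0.03 kW × 148 h = 4.44 kWh
Cost = 4.44 kWh × ₹9.4/kWh = ₹41.74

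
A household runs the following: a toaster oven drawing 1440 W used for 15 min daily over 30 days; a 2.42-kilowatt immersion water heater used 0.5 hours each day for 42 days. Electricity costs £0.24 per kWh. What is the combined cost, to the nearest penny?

toaster oven: Runtime = 15 min × 30 = 450 min = 7.5 h
toaster oven: 1.44 kW × 7.5 h = 10.8 kWh
immersion water heater: Runtime = 0.5 h/day × 42 days = 21 h
immersion water heater: 2.42 kW × 21 h = 50.82 kWh
Total energy = 61.62 kWh
Cost = 61.62 × £0.24 = £14.79

£14.79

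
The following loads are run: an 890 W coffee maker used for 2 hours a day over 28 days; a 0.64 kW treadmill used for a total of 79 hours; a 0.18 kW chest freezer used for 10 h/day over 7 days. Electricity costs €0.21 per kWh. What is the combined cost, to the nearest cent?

coffee maker: Runtime = 2 h/day × 28 days = 56 h
coffee maker: 0.89 kW × 56 h = 49.84 kWh
treadmill: 0.64 kW × 79 h = 50.56 kWh
chest freezer: Runtime = 10 h/day × 7 days = 70 h
chest freezer: 0.18 kW × 70 h = 12.6 kWh
Total energy = 113 kWh
Cost = 113 × €0.21 = €23.73

€23.73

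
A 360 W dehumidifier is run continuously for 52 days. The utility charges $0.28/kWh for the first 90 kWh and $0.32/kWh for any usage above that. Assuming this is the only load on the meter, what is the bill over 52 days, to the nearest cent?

Runtime = 24 h × 52 = 1248 h
Energy = 0.36 kW × 1248 h = 449.28 kWh
Tier 1 (0–90 kWh): 90 × $0.28 = $25.2
Above 90 kWh: 359.28 × $0.32 = $114.9696
Bill = $140.17

$140.17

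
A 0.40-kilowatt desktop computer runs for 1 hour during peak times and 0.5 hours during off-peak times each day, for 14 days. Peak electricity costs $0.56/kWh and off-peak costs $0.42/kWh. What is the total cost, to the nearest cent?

$4.31

Peak energy = 0.4 kW × 1 h × 14 = 5.6 kWh
Off-peak energy = 0.4 kW × 0.5 h × 14 = 2.8 kWh
Cost = 5.6 × $0.56 + 2.8 × $0.42 = $3.136 + $1.176 = $4.31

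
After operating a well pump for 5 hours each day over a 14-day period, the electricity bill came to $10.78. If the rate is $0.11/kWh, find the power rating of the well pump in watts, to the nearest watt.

1400 W

Energy = $10.78 ÷ $0.11/kWh = 98 kWh
Runtime = 5 h/day × 14 days = 70 h
Power = 98 kWh ÷ 70 h = 1.4 kW = 1400 W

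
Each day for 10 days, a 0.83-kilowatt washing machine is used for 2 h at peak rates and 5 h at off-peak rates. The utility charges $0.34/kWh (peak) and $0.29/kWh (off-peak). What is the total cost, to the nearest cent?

$17.68

Peak energy = 0.83 kW × 2 h × 10 = 16.6 kWh
Off-peak energy = 0.83 kW × 5 h × 10 = 41.5 kWh
Cost = 16.6 × $0.34 + 41.5 × $0.29 = $5.644 + $12.035 = $17.68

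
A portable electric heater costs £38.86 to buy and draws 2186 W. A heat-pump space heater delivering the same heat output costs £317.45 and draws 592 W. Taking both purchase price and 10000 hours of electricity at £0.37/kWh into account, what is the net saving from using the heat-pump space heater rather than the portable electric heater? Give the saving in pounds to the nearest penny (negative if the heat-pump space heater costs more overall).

£5619.21

portable electric heater: £38.86 + (2186/1000) kW × 10000 h × £0.37 = £38.86 + £8088.2 = £8127.06
heat-pump space heater: £317.45 + (592/1000) kW × 10000 h × £0.37 = £317.45 + £2190.4 = £2507.85
Saving = £8127.06 − £2507.85 = £5619.21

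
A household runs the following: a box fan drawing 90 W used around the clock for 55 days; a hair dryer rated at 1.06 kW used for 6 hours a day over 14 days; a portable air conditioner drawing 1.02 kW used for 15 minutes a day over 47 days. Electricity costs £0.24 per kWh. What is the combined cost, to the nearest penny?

box fan: Runtime = 24 h × 55 = 1320 h
box fan: 0.09 kW × 1320 h = 118.8 kWh
hair dryer: Runtime = 6 h/day × 14 days = 84 h
hair dryer: 1.06 kW × 84 h = 89.04 kWh
portable air conditioner: Runtime = 15 min × 47 = 705 min = 11.75 h
portable air conditioner: 1.02 kW × 11.75 h = 11.985 kWh
Total energy = 219.825 kWh
Cost = 219.825 × £0.24 = £52.76

£52.76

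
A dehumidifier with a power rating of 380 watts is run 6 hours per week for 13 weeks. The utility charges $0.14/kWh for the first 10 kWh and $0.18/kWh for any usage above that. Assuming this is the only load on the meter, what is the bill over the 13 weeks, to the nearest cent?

Runtime = 6 h/week × 13 weeks = 78 h
Energy = 0.38 kW × 78 h = 29.64 kWh
Tier 1 (0–10 kWh): 10 × $0.14 = $1.4
Above 10 kWh: 19.64 × $0.18 = $3.5352
Bill = $4.94

$4.94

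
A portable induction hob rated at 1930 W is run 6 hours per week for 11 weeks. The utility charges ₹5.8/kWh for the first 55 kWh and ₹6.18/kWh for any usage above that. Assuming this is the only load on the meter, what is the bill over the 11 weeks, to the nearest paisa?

₹766.31

Runtime = 6 h/week × 11 weeks = 66 h
Energy = 1.93 kW × 66 h = 127.38 kWh
Tier 1 (0–55 kWh): 55 × ₹5.8 = ₹319
Above 55 kWh: 72.38 × ₹6.18 = ₹447.3084
Bill = ₹766.31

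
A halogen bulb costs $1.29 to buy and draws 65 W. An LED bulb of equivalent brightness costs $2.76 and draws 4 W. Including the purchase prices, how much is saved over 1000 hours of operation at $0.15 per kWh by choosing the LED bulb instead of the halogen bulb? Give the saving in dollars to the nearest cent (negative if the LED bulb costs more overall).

halogen bulb: $1.29 + (65/1000) kW × 1000 h × $0.15 = $1.29 + $9.75 = $11.04
LED bulb: $2.76 + (4/1000) kW × 1000 h × $0.15 = $2.76 + $0.6 = $3.36
Saving = $11.04 − $3.36 = $7.68

$7.68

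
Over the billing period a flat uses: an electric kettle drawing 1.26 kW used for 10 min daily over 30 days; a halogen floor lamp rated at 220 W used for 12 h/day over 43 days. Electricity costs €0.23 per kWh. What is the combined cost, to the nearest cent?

€27.56

electric kettle: Runtime = 10 min × 30 = 300 min = 5 h
electric kettle: 1.26 kW × 5 h = 6.3 kWh
halogen floor lamp: Runtime = 12 h/day × 43 days = 516 h
halogen floor lamp: 0.22 kW × 516 h = 113.52 kWh
Total energy = 119.82 kWh
Cost = 119.82 × €0.23 = €27.56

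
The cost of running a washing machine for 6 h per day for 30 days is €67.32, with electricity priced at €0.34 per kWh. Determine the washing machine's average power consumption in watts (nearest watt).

1100 W

Energy = €67.32 ÷ €0.34/kWh = 198 kWh
Runtime = 6 h/day × 30 days = 180 h
Power = 198 kWh ÷ 180 h = 1.1 kW = 1100 W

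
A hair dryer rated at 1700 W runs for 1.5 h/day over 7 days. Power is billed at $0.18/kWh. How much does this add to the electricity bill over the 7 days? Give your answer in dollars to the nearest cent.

$3.21

Runtime = 1.5 h/day × 7 days = 10.5 h
Energy = 1.7 kW × 10.5 h = 17.85 kWh
Cost = 17.85 kWh × $0.18/kWh = $3.21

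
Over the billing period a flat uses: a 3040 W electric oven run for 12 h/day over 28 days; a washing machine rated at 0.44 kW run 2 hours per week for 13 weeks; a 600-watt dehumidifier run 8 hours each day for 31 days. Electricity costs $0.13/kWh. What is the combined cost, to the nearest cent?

$153.62

electric oven: Runtime = 12 h/day × 28 days = 336 h
electric oven: 3.04 kW × 336 h = 1021.44 kWh
washing machine: Runtime = 2 h/week × 13 weeks = 26 h
washing machine: 0.44 kW × 26 h = 11.44 kWh
dehumidifier: Runtime = 8 h/day × 31 days = 248 h
dehumidifier: 0.6 kW × 248 h = 148.8 kWh
Total energy = 1181.68 kWh
Cost = 1181.68 × $0.13 = $153.62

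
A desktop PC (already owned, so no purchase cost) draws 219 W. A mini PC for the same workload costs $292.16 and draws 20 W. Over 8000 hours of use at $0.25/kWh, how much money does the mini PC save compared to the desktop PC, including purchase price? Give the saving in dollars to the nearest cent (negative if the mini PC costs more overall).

$105.84

desktop PC: $0.00 + (219/1000) kW × 8000 h × $0.25 = $0.00 + $438 = $438
mini PC: $292.16 + (20/1000) kW × 8000 h × $0.25 = $292.16 + $40 = $332.16
Saving = $438 − $332.16 = $105.84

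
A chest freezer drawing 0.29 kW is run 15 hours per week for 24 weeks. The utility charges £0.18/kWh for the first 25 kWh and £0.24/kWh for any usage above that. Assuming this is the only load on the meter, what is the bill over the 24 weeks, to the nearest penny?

£23.56

Runtime = 15 h/week × 24 weeks = 360 h
Energy = 0.29 kW × 360 h = 104.4 kWh
Tier 1 (0–25 kWh): 25 × £0.18 = £4.5
Above 25 kWh: 79.4 × £0.24 = £19.056
Bill = £23.56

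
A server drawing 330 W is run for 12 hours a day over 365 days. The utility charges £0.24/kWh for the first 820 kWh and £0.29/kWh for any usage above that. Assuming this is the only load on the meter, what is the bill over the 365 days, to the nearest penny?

£378.17

Runtime = 12 h/day × 365 days = 4380 h
Energy = 0.33 kW × 4380 h = 1445.4 kWh
Tier 1 (0–820 kWh): 820 × £0.24 = £196.8
Above 820 kWh: 625.4 × £0.29 = £181.366
Bill = £378.17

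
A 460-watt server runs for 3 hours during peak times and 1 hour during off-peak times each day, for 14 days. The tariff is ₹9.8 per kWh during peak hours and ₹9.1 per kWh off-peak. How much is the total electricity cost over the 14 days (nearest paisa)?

₹247.94

Peak energy = 0.46 kW × 3 h × 14 = 19.32 kWh
Off-peak energy = 0.46 kW × 1 h × 14 = 6.44 kWh
Cost = 19.32 × ₹9.8 + 6.44 × ₹9.1 = ₹189.336 + ₹58.604 = ₹247.94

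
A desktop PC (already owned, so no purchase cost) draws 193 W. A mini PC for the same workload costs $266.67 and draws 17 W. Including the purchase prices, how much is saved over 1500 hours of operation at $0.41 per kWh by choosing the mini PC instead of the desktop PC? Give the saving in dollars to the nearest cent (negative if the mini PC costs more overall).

desktop PC: $0.00 + (193/1000) kW × 1500 h × $0.41 = $0.00 + $118.695 = $118.695
mini PC: $266.67 + (17/1000) kW × 1500 h × $0.41 = $266.67 + $10.455 = $277.125
Saving = $118.695 − $277.125 = −$158.43

-$158.43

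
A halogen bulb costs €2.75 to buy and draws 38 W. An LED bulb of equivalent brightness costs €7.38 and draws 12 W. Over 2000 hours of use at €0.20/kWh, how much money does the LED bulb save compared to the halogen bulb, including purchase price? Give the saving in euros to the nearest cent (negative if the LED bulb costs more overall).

halogen bulb: €2.75 + (38/1000) kW × 2000 h × €0.20 = €2.75 + €15.2 = €17.95
LED bulb: €7.38 + (12/1000) kW × 2000 h × €0.20 = €7.38 + €4.8 = €12.18
Saving = €17.95 − €12.18 = €5.77

€5.77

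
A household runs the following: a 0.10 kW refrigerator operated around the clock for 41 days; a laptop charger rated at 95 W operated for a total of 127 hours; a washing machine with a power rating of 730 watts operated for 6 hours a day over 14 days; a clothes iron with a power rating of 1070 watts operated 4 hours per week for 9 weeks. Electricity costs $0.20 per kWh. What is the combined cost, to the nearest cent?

$42.06

refrigerator: Runtime = 24 h × 41 = 984 h
refrigerator: 0.1 kW × 984 h = 98.4 kWh
laptop charger: 0.095 kW × 127 h = 12.065 kWh
washing machine: Runtime = 6 h/day × 14 days = 84 h
washing machine: 0.73 kW × 84 h = 61.32 kWh
clothes iron: Runtime = 4 h/week × 9 weeks = 36 h
clothes iron: 1.07 kW × 36 h = 38.52 kWh
Total energy = 210.305 kWh
Cost = 210.305 × $0.20 = $42.06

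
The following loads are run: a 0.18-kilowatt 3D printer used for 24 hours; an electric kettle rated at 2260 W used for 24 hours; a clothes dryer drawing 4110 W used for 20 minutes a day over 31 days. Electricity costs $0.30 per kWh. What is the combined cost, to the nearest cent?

$30.31

3D printer: 0.18 kW × 24 h = 4.32 kWh
electric kettle: 2.26 kW × 24 h = 54.24 kWh
clothes dryer: Runtime = 20 min × 31 = 620 min = 10.333333… h
clothes dryer: 4.11 kW × 10.333333… h = 42.47 kWh
Total energy = 101.03 kWh
Cost = 101.03 × $0.30 = $30.31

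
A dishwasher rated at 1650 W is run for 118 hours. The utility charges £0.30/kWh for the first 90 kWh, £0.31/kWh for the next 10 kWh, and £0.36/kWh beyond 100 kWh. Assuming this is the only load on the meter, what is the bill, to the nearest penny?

£64.19

Energy = 1.65 kW × 118 h = 194.7 kWh
Tier 1 (0–90 kWh): 90 × £0.30 = £27
Tier 2 (90–100 kWh): 10 × £0.31 = £3.1
Above 100 kWh: 94.7 × £0.36 = £34.092
Bill = £64.19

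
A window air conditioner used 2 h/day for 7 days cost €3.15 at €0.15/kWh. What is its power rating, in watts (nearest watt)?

1500 W

Energy = €3.15 ÷ €0.15/kWh = 21 kWh
Runtime = 2 h/day × 7 days = 14 h
Power = 21 kWh ÷ 14 h = 1.5 kW = 1500 W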